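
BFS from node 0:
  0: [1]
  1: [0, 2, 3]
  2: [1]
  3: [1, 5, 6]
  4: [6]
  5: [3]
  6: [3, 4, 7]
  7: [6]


Visit 0, enqueue [1]
Visit 1, enqueue [2, 3]
Visit 2, enqueue []
Visit 3, enqueue [5, 6]
Visit 5, enqueue []
Visit 6, enqueue [4, 7]
Visit 4, enqueue []
Visit 7, enqueue []

BFS order: [0, 1, 2, 3, 5, 6, 4, 7]


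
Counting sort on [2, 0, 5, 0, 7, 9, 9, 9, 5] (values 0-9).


Input: [2, 0, 5, 0, 7, 9, 9, 9, 5]
Counts: [2, 0, 1, 0, 0, 2, 0, 1, 0, 3]

Sorted: [0, 0, 2, 5, 5, 7, 9, 9, 9]


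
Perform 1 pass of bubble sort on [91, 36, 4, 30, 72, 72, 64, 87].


Initial: [91, 36, 4, 30, 72, 72, 64, 87]
Pass 1: [36, 4, 30, 72, 72, 64, 87, 91] (7 swaps)

After 1 pass: [36, 4, 30, 72, 72, 64, 87, 91]


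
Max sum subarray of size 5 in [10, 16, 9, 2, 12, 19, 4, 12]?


[0:5]: 49
[1:6]: 58
[2:7]: 46
[3:8]: 49

Max: 58 at [1:6]


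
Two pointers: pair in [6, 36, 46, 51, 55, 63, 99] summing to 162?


lo=0(6)+hi=6(99)=105
lo=1(36)+hi=6(99)=135
lo=2(46)+hi=6(99)=145
lo=3(51)+hi=6(99)=150
lo=4(55)+hi=6(99)=154
lo=5(63)+hi=6(99)=162

Yes: 63+99=162


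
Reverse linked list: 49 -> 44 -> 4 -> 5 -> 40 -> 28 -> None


Step 1: curr=49, set curr.next=prev(None) | reversed so far: 49
Step 2: curr=44, set curr.next=prev(49) | reversed so far: 44 -> 49
Step 3: curr=4, set curr.next=prev(44) | reversed so far: 4 -> 44 -> 49
Step 4: curr=5, set curr.next=prev(4) | reversed so far: 5 -> 4 -> 44 -> 49
Step 5: curr=40, set curr.next=prev(5) | reversed so far: 40 -> 5 -> 4 -> 44 -> 49
Step 6: curr=28, set curr.next=prev(40) | reversed so far: 28 -> 40 -> 5 -> 4 -> 44 -> 49

28 -> 40 -> 5 -> 4 -> 44 -> 49 -> None


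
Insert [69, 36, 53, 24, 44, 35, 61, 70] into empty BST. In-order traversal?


Insert 69: root
Insert 36: L from 69
Insert 53: L from 69 -> R from 36
Insert 24: L from 69 -> L from 36
Insert 44: L from 69 -> R from 36 -> L from 53
Insert 35: L from 69 -> L from 36 -> R from 24
Insert 61: L from 69 -> R from 36 -> R from 53
Insert 70: R from 69

In-order: [24, 35, 36, 44, 53, 61, 69, 70]


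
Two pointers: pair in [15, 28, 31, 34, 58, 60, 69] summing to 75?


lo=0(15)+hi=6(69)=84
lo=0(15)+hi=5(60)=75

Yes: 15+60=75


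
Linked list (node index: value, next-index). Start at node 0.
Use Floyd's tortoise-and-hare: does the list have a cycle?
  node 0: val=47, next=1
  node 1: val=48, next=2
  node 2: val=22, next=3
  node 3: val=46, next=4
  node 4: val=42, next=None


Floyd's tortoise (slow, +1) and hare (fast, +2):
  init: slow=0, fast=0
  step 1: slow=1, fast=2
  step 2: slow=2, fast=4
  step 3: fast -> None, no cycle

Cycle: no


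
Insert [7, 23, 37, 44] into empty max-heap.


Insert 7: [7]
Insert 23: [23, 7]
Insert 37: [37, 7, 23]
Insert 44: [44, 37, 23, 7]

Final heap: [44, 37, 23, 7]


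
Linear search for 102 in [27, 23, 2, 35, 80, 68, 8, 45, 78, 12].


i=0: 27!=102
i=1: 23!=102
i=2: 2!=102
i=3: 35!=102
i=4: 80!=102
i=5: 68!=102
i=6: 8!=102
i=7: 45!=102
i=8: 78!=102
i=9: 12!=102

Not found, 10 comps


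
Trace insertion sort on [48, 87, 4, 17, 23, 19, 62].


Initial: [48, 87, 4, 17, 23, 19, 62]
Insert 87: [48, 87, 4, 17, 23, 19, 62]
Insert 4: [4, 48, 87, 17, 23, 19, 62]
Insert 17: [4, 17, 48, 87, 23, 19, 62]
Insert 23: [4, 17, 23, 48, 87, 19, 62]
Insert 19: [4, 17, 19, 23, 48, 87, 62]
Insert 62: [4, 17, 19, 23, 48, 62, 87]

Sorted: [4, 17, 19, 23, 48, 62, 87]


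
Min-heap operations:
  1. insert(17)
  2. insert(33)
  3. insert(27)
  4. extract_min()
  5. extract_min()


insert(17) -> [17]
insert(33) -> [17, 33]
insert(27) -> [17, 33, 27]
extract_min()->17, [27, 33]
extract_min()->27, [33]

Final heap: [33]


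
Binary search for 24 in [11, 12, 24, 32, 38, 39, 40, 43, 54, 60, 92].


Step 1: lo=0, hi=10, mid=5, val=39
Step 2: lo=0, hi=4, mid=2, val=24

Found at index 2


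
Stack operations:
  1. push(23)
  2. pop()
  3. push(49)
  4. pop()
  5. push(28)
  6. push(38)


push(23) -> [23]
pop()->23, []
push(49) -> [49]
pop()->49, []
push(28) -> [28]
push(38) -> [28, 38]

Final stack: [28, 38]


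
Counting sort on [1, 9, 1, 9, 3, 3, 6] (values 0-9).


Input: [1, 9, 1, 9, 3, 3, 6]
Counts: [0, 2, 0, 2, 0, 0, 1, 0, 0, 2]

Sorted: [1, 1, 3, 3, 6, 9, 9]


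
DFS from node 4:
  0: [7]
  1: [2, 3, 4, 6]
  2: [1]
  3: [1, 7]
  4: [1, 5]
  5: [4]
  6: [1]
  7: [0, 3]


Visit 4, push [5, 1]
Visit 1, push [6, 3, 2]
Visit 2, push []
Visit 3, push [7]
Visit 7, push [0]
Visit 0, push []
Visit 6, push []
Visit 5, push []

DFS order: [4, 1, 2, 3, 7, 0, 6, 5]


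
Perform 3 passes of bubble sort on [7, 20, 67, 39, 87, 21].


Initial: [7, 20, 67, 39, 87, 21]
Pass 1: [7, 20, 39, 67, 21, 87] (2 swaps)
Pass 2: [7, 20, 39, 21, 67, 87] (1 swaps)
Pass 3: [7, 20, 21, 39, 67, 87] (1 swaps)

After 3 passes: [7, 20, 21, 39, 67, 87]


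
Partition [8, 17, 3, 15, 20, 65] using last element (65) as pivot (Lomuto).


Pivot: 65
  8 <= 65: advance i (no swap)
  17 <= 65: advance i (no swap)
  3 <= 65: advance i (no swap)
  15 <= 65: advance i (no swap)
  20 <= 65: advance i (no swap)
Place pivot at 5: [8, 17, 3, 15, 20, 65]

Partitioned: [8, 17, 3, 15, 20, 65]


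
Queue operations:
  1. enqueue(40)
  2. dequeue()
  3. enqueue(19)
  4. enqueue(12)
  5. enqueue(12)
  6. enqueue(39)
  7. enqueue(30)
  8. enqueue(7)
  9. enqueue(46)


enqueue(40) -> [40]
dequeue()->40, []
enqueue(19) -> [19]
enqueue(12) -> [19, 12]
enqueue(12) -> [19, 12, 12]
enqueue(39) -> [19, 12, 12, 39]
enqueue(30) -> [19, 12, 12, 39, 30]
enqueue(7) -> [19, 12, 12, 39, 30, 7]
enqueue(46) -> [19, 12, 12, 39, 30, 7, 46]

Final queue: [19, 12, 12, 39, 30, 7, 46]


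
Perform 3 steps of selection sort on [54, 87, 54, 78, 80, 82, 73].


Initial: [54, 87, 54, 78, 80, 82, 73]
Step 1: min=54 at 0
  Swap: [54, 87, 54, 78, 80, 82, 73]
Step 2: min=54 at 2
  Swap: [54, 54, 87, 78, 80, 82, 73]
Step 3: min=73 at 6
  Swap: [54, 54, 73, 78, 80, 82, 87]

After 3 steps: [54, 54, 73, 78, 80, 82, 87]


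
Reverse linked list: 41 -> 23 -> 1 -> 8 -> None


Step 1: curr=41, set curr.next=prev(None) | reversed so far: 41
Step 2: curr=23, set curr.next=prev(41) | reversed so far: 23 -> 41
Step 3: curr=1, set curr.next=prev(23) | reversed so far: 1 -> 23 -> 41
Step 4: curr=8, set curr.next=prev(1) | reversed so far: 8 -> 1 -> 23 -> 41

8 -> 1 -> 23 -> 41 -> None


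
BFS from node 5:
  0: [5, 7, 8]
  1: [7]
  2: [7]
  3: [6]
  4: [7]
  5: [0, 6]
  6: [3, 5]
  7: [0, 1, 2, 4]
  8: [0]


Visit 5, enqueue [0, 6]
Visit 0, enqueue [7, 8]
Visit 6, enqueue [3]
Visit 7, enqueue [1, 2, 4]
Visit 8, enqueue []
Visit 3, enqueue []
Visit 1, enqueue []
Visit 2, enqueue []
Visit 4, enqueue []

BFS order: [5, 0, 6, 7, 8, 3, 1, 2, 4]


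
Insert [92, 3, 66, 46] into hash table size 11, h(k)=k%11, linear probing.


Insert 92: h=4 -> slot 4
Insert 3: h=3 -> slot 3
Insert 66: h=0 -> slot 0
Insert 46: h=2 -> slot 2

Table: [66, None, 46, 3, 92, None, None, None, None, None, None]


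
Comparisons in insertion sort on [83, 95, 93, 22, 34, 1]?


Algorithm: insertion sort
Input: [83, 95, 93, 22, 34, 1]
Sorted: [1, 22, 34, 83, 93, 95]

15


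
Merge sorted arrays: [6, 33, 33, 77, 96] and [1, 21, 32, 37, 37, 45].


Take 1 from B
Take 6 from A
Take 21 from B
Take 32 from B
Take 33 from A
Take 33 from A
Take 37 from B
Take 37 from B
Take 45 from B

Merged: [1, 6, 21, 32, 33, 33, 37, 37, 45, 77, 96]


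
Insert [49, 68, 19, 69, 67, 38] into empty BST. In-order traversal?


Insert 49: root
Insert 68: R from 49
Insert 19: L from 49
Insert 69: R from 49 -> R from 68
Insert 67: R from 49 -> L from 68
Insert 38: L from 49 -> R from 19

In-order: [19, 38, 49, 67, 68, 69]


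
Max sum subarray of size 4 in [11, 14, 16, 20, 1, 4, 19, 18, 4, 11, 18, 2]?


[0:4]: 61
[1:5]: 51
[2:6]: 41
[3:7]: 44
[4:8]: 42
[5:9]: 45
[6:10]: 52
[7:11]: 51
[8:12]: 35

Max: 61 at [0:4]


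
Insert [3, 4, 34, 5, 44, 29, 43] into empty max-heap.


Insert 3: [3]
Insert 4: [4, 3]
Insert 34: [34, 3, 4]
Insert 5: [34, 5, 4, 3]
Insert 44: [44, 34, 4, 3, 5]
Insert 29: [44, 34, 29, 3, 5, 4]
Insert 43: [44, 34, 43, 3, 5, 4, 29]

Final heap: [44, 34, 43, 3, 5, 4, 29]


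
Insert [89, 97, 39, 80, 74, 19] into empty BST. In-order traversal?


Insert 89: root
Insert 97: R from 89
Insert 39: L from 89
Insert 80: L from 89 -> R from 39
Insert 74: L from 89 -> R from 39 -> L from 80
Insert 19: L from 89 -> L from 39

In-order: [19, 39, 74, 80, 89, 97]


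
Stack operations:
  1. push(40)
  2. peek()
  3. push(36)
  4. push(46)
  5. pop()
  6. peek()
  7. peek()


push(40) -> [40]
peek()->40
push(36) -> [40, 36]
push(46) -> [40, 36, 46]
pop()->46, [40, 36]
peek()->36
peek()->36

Final stack: [40, 36]


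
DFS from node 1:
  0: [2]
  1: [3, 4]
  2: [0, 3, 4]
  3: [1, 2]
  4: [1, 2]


Visit 1, push [4, 3]
Visit 3, push [2]
Visit 2, push [4, 0]
Visit 0, push []
Visit 4, push []

DFS order: [1, 3, 2, 0, 4]


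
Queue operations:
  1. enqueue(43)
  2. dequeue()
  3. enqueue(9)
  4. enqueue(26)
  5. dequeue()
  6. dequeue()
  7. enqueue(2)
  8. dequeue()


enqueue(43) -> [43]
dequeue()->43, []
enqueue(9) -> [9]
enqueue(26) -> [9, 26]
dequeue()->9, [26]
dequeue()->26, []
enqueue(2) -> [2]
dequeue()->2, []

Final queue: []


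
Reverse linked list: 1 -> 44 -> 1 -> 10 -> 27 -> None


Step 1: curr=1, set curr.next=prev(None) | reversed so far: 1
Step 2: curr=44, set curr.next=prev(1) | reversed so far: 44 -> 1
Step 3: curr=1, set curr.next=prev(44) | reversed so far: 1 -> 44 -> 1
Step 4: curr=10, set curr.next=prev(1) | reversed so far: 10 -> 1 -> 44 -> 1
Step 5: curr=27, set curr.next=prev(10) | reversed so far: 27 -> 10 -> 1 -> 44 -> 1

27 -> 10 -> 1 -> 44 -> 1 -> None


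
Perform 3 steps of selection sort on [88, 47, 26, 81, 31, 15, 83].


Initial: [88, 47, 26, 81, 31, 15, 83]
Step 1: min=15 at 5
  Swap: [15, 47, 26, 81, 31, 88, 83]
Step 2: min=26 at 2
  Swap: [15, 26, 47, 81, 31, 88, 83]
Step 3: min=31 at 4
  Swap: [15, 26, 31, 81, 47, 88, 83]

After 3 steps: [15, 26, 31, 81, 47, 88, 83]


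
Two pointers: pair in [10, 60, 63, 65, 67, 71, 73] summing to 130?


lo=0(10)+hi=6(73)=83
lo=1(60)+hi=6(73)=133
lo=1(60)+hi=5(71)=131
lo=1(60)+hi=4(67)=127
lo=2(63)+hi=4(67)=130

Yes: 63+67=130


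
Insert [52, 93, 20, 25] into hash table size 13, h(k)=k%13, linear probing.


Insert 52: h=0 -> slot 0
Insert 93: h=2 -> slot 2
Insert 20: h=7 -> slot 7
Insert 25: h=12 -> slot 12

Table: [52, None, 93, None, None, None, None, 20, None, None, None, None, 25]


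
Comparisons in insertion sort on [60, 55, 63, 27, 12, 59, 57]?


Algorithm: insertion sort
Input: [60, 55, 63, 27, 12, 59, 57]
Sorted: [12, 27, 55, 57, 59, 60, 63]

16


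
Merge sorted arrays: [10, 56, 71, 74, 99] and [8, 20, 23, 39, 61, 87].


Take 8 from B
Take 10 from A
Take 20 from B
Take 23 from B
Take 39 from B
Take 56 from A
Take 61 from B
Take 71 from A
Take 74 from A
Take 87 from B

Merged: [8, 10, 20, 23, 39, 56, 61, 71, 74, 87, 99]


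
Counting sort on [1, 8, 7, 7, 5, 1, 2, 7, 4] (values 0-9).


Input: [1, 8, 7, 7, 5, 1, 2, 7, 4]
Counts: [0, 2, 1, 0, 1, 1, 0, 3, 1, 0]

Sorted: [1, 1, 2, 4, 5, 7, 7, 7, 8]


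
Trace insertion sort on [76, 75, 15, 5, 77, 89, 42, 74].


Initial: [76, 75, 15, 5, 77, 89, 42, 74]
Insert 75: [75, 76, 15, 5, 77, 89, 42, 74]
Insert 15: [15, 75, 76, 5, 77, 89, 42, 74]
Insert 5: [5, 15, 75, 76, 77, 89, 42, 74]
Insert 77: [5, 15, 75, 76, 77, 89, 42, 74]
Insert 89: [5, 15, 75, 76, 77, 89, 42, 74]
Insert 42: [5, 15, 42, 75, 76, 77, 89, 74]
Insert 74: [5, 15, 42, 74, 75, 76, 77, 89]

Sorted: [5, 15, 42, 74, 75, 76, 77, 89]


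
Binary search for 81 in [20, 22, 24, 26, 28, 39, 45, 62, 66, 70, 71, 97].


Step 1: lo=0, hi=11, mid=5, val=39
Step 2: lo=6, hi=11, mid=8, val=66
Step 3: lo=9, hi=11, mid=10, val=71
Step 4: lo=11, hi=11, mid=11, val=97

Not found


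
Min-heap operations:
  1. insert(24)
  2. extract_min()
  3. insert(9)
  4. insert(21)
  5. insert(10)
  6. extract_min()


insert(24) -> [24]
extract_min()->24, []
insert(9) -> [9]
insert(21) -> [9, 21]
insert(10) -> [9, 21, 10]
extract_min()->9, [10, 21]

Final heap: [10, 21]


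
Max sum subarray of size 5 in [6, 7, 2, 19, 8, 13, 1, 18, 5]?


[0:5]: 42
[1:6]: 49
[2:7]: 43
[3:8]: 59
[4:9]: 45

Max: 59 at [3:8]


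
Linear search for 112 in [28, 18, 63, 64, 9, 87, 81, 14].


i=0: 28!=112
i=1: 18!=112
i=2: 63!=112
i=3: 64!=112
i=4: 9!=112
i=5: 87!=112
i=6: 81!=112
i=7: 14!=112

Not found, 8 comps


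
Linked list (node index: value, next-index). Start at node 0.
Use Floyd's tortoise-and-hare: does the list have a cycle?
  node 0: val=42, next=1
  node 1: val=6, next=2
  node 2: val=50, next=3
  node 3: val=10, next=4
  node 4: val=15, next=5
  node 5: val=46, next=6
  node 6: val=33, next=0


Floyd's tortoise (slow, +1) and hare (fast, +2):
  init: slow=0, fast=0
  step 1: slow=1, fast=2
  step 2: slow=2, fast=4
  step 3: slow=3, fast=6
  step 4: slow=4, fast=1
  step 5: slow=5, fast=3
  step 6: slow=6, fast=5
  step 7: slow=0, fast=0
  slow == fast at node 0: cycle detected

Cycle: yes


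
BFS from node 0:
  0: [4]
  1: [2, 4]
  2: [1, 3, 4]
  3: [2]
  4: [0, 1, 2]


Visit 0, enqueue [4]
Visit 4, enqueue [1, 2]
Visit 1, enqueue []
Visit 2, enqueue [3]
Visit 3, enqueue []

BFS order: [0, 4, 1, 2, 3]


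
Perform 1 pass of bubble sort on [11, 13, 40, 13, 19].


Initial: [11, 13, 40, 13, 19]
Pass 1: [11, 13, 13, 19, 40] (2 swaps)

After 1 pass: [11, 13, 13, 19, 40]


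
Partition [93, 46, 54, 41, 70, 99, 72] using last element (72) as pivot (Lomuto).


Pivot: 72
  46 <= 72: swap -> [46, 93, 54, 41, 70, 99, 72]
  54 <= 72: swap -> [46, 54, 93, 41, 70, 99, 72]
  41 <= 72: swap -> [46, 54, 41, 93, 70, 99, 72]
  70 <= 72: swap -> [46, 54, 41, 70, 93, 99, 72]
Place pivot at 4: [46, 54, 41, 70, 72, 99, 93]

Partitioned: [46, 54, 41, 70, 72, 99, 93]


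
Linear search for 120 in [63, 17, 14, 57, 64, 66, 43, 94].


i=0: 63!=120
i=1: 17!=120
i=2: 14!=120
i=3: 57!=120
i=4: 64!=120
i=5: 66!=120
i=6: 43!=120
i=7: 94!=120

Not found, 8 comps


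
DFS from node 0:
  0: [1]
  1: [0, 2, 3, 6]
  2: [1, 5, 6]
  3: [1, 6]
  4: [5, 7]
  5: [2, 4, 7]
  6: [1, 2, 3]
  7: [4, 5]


Visit 0, push [1]
Visit 1, push [6, 3, 2]
Visit 2, push [6, 5]
Visit 5, push [7, 4]
Visit 4, push [7]
Visit 7, push []
Visit 6, push [3]
Visit 3, push []

DFS order: [0, 1, 2, 5, 4, 7, 6, 3]


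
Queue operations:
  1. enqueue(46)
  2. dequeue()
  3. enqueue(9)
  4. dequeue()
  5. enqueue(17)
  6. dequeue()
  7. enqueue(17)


enqueue(46) -> [46]
dequeue()->46, []
enqueue(9) -> [9]
dequeue()->9, []
enqueue(17) -> [17]
dequeue()->17, []
enqueue(17) -> [17]

Final queue: [17]


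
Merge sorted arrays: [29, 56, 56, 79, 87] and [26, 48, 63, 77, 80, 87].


Take 26 from B
Take 29 from A
Take 48 from B
Take 56 from A
Take 56 from A
Take 63 from B
Take 77 from B
Take 79 from A
Take 80 from B
Take 87 from A

Merged: [26, 29, 48, 56, 56, 63, 77, 79, 80, 87, 87]


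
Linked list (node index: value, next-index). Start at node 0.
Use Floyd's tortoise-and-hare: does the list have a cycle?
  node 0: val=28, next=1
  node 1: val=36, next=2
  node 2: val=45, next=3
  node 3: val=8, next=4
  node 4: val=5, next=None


Floyd's tortoise (slow, +1) and hare (fast, +2):
  init: slow=0, fast=0
  step 1: slow=1, fast=2
  step 2: slow=2, fast=4
  step 3: fast -> None, no cycle

Cycle: no


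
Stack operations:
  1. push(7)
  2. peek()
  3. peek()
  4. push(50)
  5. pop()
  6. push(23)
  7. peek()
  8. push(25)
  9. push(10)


push(7) -> [7]
peek()->7
peek()->7
push(50) -> [7, 50]
pop()->50, [7]
push(23) -> [7, 23]
peek()->23
push(25) -> [7, 23, 25]
push(10) -> [7, 23, 25, 10]

Final stack: [7, 23, 25, 10]


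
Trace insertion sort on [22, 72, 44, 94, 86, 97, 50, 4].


Initial: [22, 72, 44, 94, 86, 97, 50, 4]
Insert 72: [22, 72, 44, 94, 86, 97, 50, 4]
Insert 44: [22, 44, 72, 94, 86, 97, 50, 4]
Insert 94: [22, 44, 72, 94, 86, 97, 50, 4]
Insert 86: [22, 44, 72, 86, 94, 97, 50, 4]
Insert 97: [22, 44, 72, 86, 94, 97, 50, 4]
Insert 50: [22, 44, 50, 72, 86, 94, 97, 4]
Insert 4: [4, 22, 44, 50, 72, 86, 94, 97]

Sorted: [4, 22, 44, 50, 72, 86, 94, 97]


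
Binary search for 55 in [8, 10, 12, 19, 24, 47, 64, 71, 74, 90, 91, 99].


Step 1: lo=0, hi=11, mid=5, val=47
Step 2: lo=6, hi=11, mid=8, val=74
Step 3: lo=6, hi=7, mid=6, val=64

Not found


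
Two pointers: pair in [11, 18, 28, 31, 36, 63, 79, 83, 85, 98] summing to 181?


lo=0(11)+hi=9(98)=109
lo=1(18)+hi=9(98)=116
lo=2(28)+hi=9(98)=126
lo=3(31)+hi=9(98)=129
lo=4(36)+hi=9(98)=134
lo=5(63)+hi=9(98)=161
lo=6(79)+hi=9(98)=177
lo=7(83)+hi=9(98)=181

Yes: 83+98=181


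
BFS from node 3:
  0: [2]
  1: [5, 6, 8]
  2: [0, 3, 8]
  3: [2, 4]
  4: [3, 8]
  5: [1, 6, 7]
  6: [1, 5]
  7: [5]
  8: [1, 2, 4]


Visit 3, enqueue [2, 4]
Visit 2, enqueue [0, 8]
Visit 4, enqueue []
Visit 0, enqueue []
Visit 8, enqueue [1]
Visit 1, enqueue [5, 6]
Visit 5, enqueue [7]
Visit 6, enqueue []
Visit 7, enqueue []

BFS order: [3, 2, 4, 0, 8, 1, 5, 6, 7]


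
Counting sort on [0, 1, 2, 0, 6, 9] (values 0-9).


Input: [0, 1, 2, 0, 6, 9]
Counts: [2, 1, 1, 0, 0, 0, 1, 0, 0, 1]

Sorted: [0, 0, 1, 2, 6, 9]


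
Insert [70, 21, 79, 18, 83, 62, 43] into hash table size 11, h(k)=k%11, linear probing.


Insert 70: h=4 -> slot 4
Insert 21: h=10 -> slot 10
Insert 79: h=2 -> slot 2
Insert 18: h=7 -> slot 7
Insert 83: h=6 -> slot 6
Insert 62: h=7, 1 probes -> slot 8
Insert 43: h=10, 1 probes -> slot 0

Table: [43, None, 79, None, 70, None, 83, 18, 62, None, 21]


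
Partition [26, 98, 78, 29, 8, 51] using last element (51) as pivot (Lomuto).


Pivot: 51
  26 <= 51: advance i (no swap)
  29 <= 51: swap -> [26, 29, 78, 98, 8, 51]
  8 <= 51: swap -> [26, 29, 8, 98, 78, 51]
Place pivot at 3: [26, 29, 8, 51, 78, 98]

Partitioned: [26, 29, 8, 51, 78, 98]


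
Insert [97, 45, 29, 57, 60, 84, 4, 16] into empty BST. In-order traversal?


Insert 97: root
Insert 45: L from 97
Insert 29: L from 97 -> L from 45
Insert 57: L from 97 -> R from 45
Insert 60: L from 97 -> R from 45 -> R from 57
Insert 84: L from 97 -> R from 45 -> R from 57 -> R from 60
Insert 4: L from 97 -> L from 45 -> L from 29
Insert 16: L from 97 -> L from 45 -> L from 29 -> R from 4

In-order: [4, 16, 29, 45, 57, 60, 84, 97]


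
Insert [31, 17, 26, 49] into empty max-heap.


Insert 31: [31]
Insert 17: [31, 17]
Insert 26: [31, 17, 26]
Insert 49: [49, 31, 26, 17]

Final heap: [49, 31, 26, 17]


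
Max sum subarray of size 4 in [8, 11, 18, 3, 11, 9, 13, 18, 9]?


[0:4]: 40
[1:5]: 43
[2:6]: 41
[3:7]: 36
[4:8]: 51
[5:9]: 49

Max: 51 at [4:8]


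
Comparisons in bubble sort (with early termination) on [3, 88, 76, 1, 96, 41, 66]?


Algorithm: bubble sort (with early termination)
Input: [3, 88, 76, 1, 96, 41, 66]
Sorted: [1, 3, 41, 66, 76, 88, 96]

18


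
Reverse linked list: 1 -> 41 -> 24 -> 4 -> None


Step 1: curr=1, set curr.next=prev(None) | reversed so far: 1
Step 2: curr=41, set curr.next=prev(1) | reversed so far: 41 -> 1
Step 3: curr=24, set curr.next=prev(41) | reversed so far: 24 -> 41 -> 1
Step 4: curr=4, set curr.next=prev(24) | reversed so far: 4 -> 24 -> 41 -> 1

4 -> 24 -> 41 -> 1 -> None


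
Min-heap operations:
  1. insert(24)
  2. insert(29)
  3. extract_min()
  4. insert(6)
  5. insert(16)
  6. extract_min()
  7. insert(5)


insert(24) -> [24]
insert(29) -> [24, 29]
extract_min()->24, [29]
insert(6) -> [6, 29]
insert(16) -> [6, 29, 16]
extract_min()->6, [16, 29]
insert(5) -> [5, 29, 16]

Final heap: [5, 29, 16]


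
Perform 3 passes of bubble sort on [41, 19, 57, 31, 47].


Initial: [41, 19, 57, 31, 47]
Pass 1: [19, 41, 31, 47, 57] (3 swaps)
Pass 2: [19, 31, 41, 47, 57] (1 swaps)
Pass 3: [19, 31, 41, 47, 57] (0 swaps)

After 3 passes: [19, 31, 41, 47, 57]


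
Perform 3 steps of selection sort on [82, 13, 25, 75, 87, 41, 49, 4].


Initial: [82, 13, 25, 75, 87, 41, 49, 4]
Step 1: min=4 at 7
  Swap: [4, 13, 25, 75, 87, 41, 49, 82]
Step 2: min=13 at 1
  Swap: [4, 13, 25, 75, 87, 41, 49, 82]
Step 3: min=25 at 2
  Swap: [4, 13, 25, 75, 87, 41, 49, 82]

After 3 steps: [4, 13, 25, 75, 87, 41, 49, 82]


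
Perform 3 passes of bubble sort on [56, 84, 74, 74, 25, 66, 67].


Initial: [56, 84, 74, 74, 25, 66, 67]
Pass 1: [56, 74, 74, 25, 66, 67, 84] (5 swaps)
Pass 2: [56, 74, 25, 66, 67, 74, 84] (3 swaps)
Pass 3: [56, 25, 66, 67, 74, 74, 84] (3 swaps)

After 3 passes: [56, 25, 66, 67, 74, 74, 84]


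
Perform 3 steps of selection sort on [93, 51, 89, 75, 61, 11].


Initial: [93, 51, 89, 75, 61, 11]
Step 1: min=11 at 5
  Swap: [11, 51, 89, 75, 61, 93]
Step 2: min=51 at 1
  Swap: [11, 51, 89, 75, 61, 93]
Step 3: min=61 at 4
  Swap: [11, 51, 61, 75, 89, 93]

After 3 steps: [11, 51, 61, 75, 89, 93]


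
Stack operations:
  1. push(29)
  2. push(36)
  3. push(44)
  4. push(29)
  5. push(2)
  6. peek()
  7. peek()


push(29) -> [29]
push(36) -> [29, 36]
push(44) -> [29, 36, 44]
push(29) -> [29, 36, 44, 29]
push(2) -> [29, 36, 44, 29, 2]
peek()->2
peek()->2

Final stack: [29, 36, 44, 29, 2]


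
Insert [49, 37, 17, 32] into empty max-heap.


Insert 49: [49]
Insert 37: [49, 37]
Insert 17: [49, 37, 17]
Insert 32: [49, 37, 17, 32]

Final heap: [49, 37, 17, 32]


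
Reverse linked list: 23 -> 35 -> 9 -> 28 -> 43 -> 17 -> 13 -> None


Step 1: curr=23, set curr.next=prev(None) | reversed so far: 23
Step 2: curr=35, set curr.next=prev(23) | reversed so far: 35 -> 23
Step 3: curr=9, set curr.next=prev(35) | reversed so far: 9 -> 35 -> 23
Step 4: curr=28, set curr.next=prev(9) | reversed so far: 28 -> 9 -> 35 -> 23
Step 5: curr=43, set curr.next=prev(28) | reversed so far: 43 -> 28 -> 9 -> 35 -> 23
Step 6: curr=17, set curr.next=prev(43) | reversed so far: 17 -> 43 -> 28 -> 9 -> 35 -> 23
Step 7: curr=13, set curr.next=prev(17) | reversed so far: 13 -> 17 -> 43 -> 28 -> 9 -> 35 -> 23

13 -> 17 -> 43 -> 28 -> 9 -> 35 -> 23 -> None


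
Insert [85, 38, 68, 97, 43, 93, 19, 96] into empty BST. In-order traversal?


Insert 85: root
Insert 38: L from 85
Insert 68: L from 85 -> R from 38
Insert 97: R from 85
Insert 43: L from 85 -> R from 38 -> L from 68
Insert 93: R from 85 -> L from 97
Insert 19: L from 85 -> L from 38
Insert 96: R from 85 -> L from 97 -> R from 93

In-order: [19, 38, 43, 68, 85, 93, 96, 97]


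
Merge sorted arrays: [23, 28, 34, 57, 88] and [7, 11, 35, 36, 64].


Take 7 from B
Take 11 from B
Take 23 from A
Take 28 from A
Take 34 from A
Take 35 from B
Take 36 from B
Take 57 from A
Take 64 from B

Merged: [7, 11, 23, 28, 34, 35, 36, 57, 64, 88]


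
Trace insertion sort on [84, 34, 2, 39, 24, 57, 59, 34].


Initial: [84, 34, 2, 39, 24, 57, 59, 34]
Insert 34: [34, 84, 2, 39, 24, 57, 59, 34]
Insert 2: [2, 34, 84, 39, 24, 57, 59, 34]
Insert 39: [2, 34, 39, 84, 24, 57, 59, 34]
Insert 24: [2, 24, 34, 39, 84, 57, 59, 34]
Insert 57: [2, 24, 34, 39, 57, 84, 59, 34]
Insert 59: [2, 24, 34, 39, 57, 59, 84, 34]
Insert 34: [2, 24, 34, 34, 39, 57, 59, 84]

Sorted: [2, 24, 34, 34, 39, 57, 59, 84]


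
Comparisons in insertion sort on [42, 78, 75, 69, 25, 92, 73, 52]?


Algorithm: insertion sort
Input: [42, 78, 75, 69, 25, 92, 73, 52]
Sorted: [25, 42, 52, 69, 73, 75, 78, 92]

21


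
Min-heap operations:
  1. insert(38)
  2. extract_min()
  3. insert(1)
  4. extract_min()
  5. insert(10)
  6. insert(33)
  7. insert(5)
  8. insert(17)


insert(38) -> [38]
extract_min()->38, []
insert(1) -> [1]
extract_min()->1, []
insert(10) -> [10]
insert(33) -> [10, 33]
insert(5) -> [5, 33, 10]
insert(17) -> [5, 17, 10, 33]

Final heap: [5, 17, 10, 33]


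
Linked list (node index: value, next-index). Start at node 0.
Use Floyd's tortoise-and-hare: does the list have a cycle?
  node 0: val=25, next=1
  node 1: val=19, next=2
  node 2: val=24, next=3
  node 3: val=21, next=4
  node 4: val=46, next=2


Floyd's tortoise (slow, +1) and hare (fast, +2):
  init: slow=0, fast=0
  step 1: slow=1, fast=2
  step 2: slow=2, fast=4
  step 3: slow=3, fast=3
  slow == fast at node 3: cycle detected

Cycle: yes


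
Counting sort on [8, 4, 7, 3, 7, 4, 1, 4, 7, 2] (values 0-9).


Input: [8, 4, 7, 3, 7, 4, 1, 4, 7, 2]
Counts: [0, 1, 1, 1, 3, 0, 0, 3, 1, 0]

Sorted: [1, 2, 3, 4, 4, 4, 7, 7, 7, 8]


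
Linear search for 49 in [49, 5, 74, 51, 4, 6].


i=0: 49==49 found!

Found at 0, 1 comps


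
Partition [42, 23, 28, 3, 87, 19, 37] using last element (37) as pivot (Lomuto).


Pivot: 37
  23 <= 37: swap -> [23, 42, 28, 3, 87, 19, 37]
  28 <= 37: swap -> [23, 28, 42, 3, 87, 19, 37]
  3 <= 37: swap -> [23, 28, 3, 42, 87, 19, 37]
  19 <= 37: swap -> [23, 28, 3, 19, 87, 42, 37]
Place pivot at 4: [23, 28, 3, 19, 37, 42, 87]

Partitioned: [23, 28, 3, 19, 37, 42, 87]


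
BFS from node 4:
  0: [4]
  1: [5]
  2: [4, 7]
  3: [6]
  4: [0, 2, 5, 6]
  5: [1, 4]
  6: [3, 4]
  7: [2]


Visit 4, enqueue [0, 2, 5, 6]
Visit 0, enqueue []
Visit 2, enqueue [7]
Visit 5, enqueue [1]
Visit 6, enqueue [3]
Visit 7, enqueue []
Visit 1, enqueue []
Visit 3, enqueue []

BFS order: [4, 0, 2, 5, 6, 7, 1, 3]


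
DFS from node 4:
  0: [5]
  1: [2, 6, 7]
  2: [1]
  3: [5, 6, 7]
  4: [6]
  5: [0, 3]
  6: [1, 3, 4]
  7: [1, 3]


Visit 4, push [6]
Visit 6, push [3, 1]
Visit 1, push [7, 2]
Visit 2, push []
Visit 7, push [3]
Visit 3, push [5]
Visit 5, push [0]
Visit 0, push []

DFS order: [4, 6, 1, 2, 7, 3, 5, 0]


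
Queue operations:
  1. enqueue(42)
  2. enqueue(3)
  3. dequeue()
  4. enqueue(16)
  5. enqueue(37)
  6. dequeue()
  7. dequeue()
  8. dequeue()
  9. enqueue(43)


enqueue(42) -> [42]
enqueue(3) -> [42, 3]
dequeue()->42, [3]
enqueue(16) -> [3, 16]
enqueue(37) -> [3, 16, 37]
dequeue()->3, [16, 37]
dequeue()->16, [37]
dequeue()->37, []
enqueue(43) -> [43]

Final queue: [43]


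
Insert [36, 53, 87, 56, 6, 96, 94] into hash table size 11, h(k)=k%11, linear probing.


Insert 36: h=3 -> slot 3
Insert 53: h=9 -> slot 9
Insert 87: h=10 -> slot 10
Insert 56: h=1 -> slot 1
Insert 6: h=6 -> slot 6
Insert 96: h=8 -> slot 8
Insert 94: h=6, 1 probes -> slot 7

Table: [None, 56, None, 36, None, None, 6, 94, 96, 53, 87]


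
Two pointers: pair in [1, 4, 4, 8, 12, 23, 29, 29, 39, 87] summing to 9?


lo=0(1)+hi=9(87)=88
lo=0(1)+hi=8(39)=40
lo=0(1)+hi=7(29)=30
lo=0(1)+hi=6(29)=30
lo=0(1)+hi=5(23)=24
lo=0(1)+hi=4(12)=13
lo=0(1)+hi=3(8)=9

Yes: 1+8=9


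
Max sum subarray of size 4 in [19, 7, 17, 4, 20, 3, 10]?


[0:4]: 47
[1:5]: 48
[2:6]: 44
[3:7]: 37

Max: 48 at [1:5]


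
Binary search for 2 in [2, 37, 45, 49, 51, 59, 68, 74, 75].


Step 1: lo=0, hi=8, mid=4, val=51
Step 2: lo=0, hi=3, mid=1, val=37
Step 3: lo=0, hi=0, mid=0, val=2

Found at index 0


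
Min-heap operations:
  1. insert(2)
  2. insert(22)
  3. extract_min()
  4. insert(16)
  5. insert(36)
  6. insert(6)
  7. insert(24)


insert(2) -> [2]
insert(22) -> [2, 22]
extract_min()->2, [22]
insert(16) -> [16, 22]
insert(36) -> [16, 22, 36]
insert(6) -> [6, 16, 36, 22]
insert(24) -> [6, 16, 36, 22, 24]

Final heap: [6, 16, 36, 22, 24]


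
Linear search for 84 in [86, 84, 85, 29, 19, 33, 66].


i=0: 86!=84
i=1: 84==84 found!

Found at 1, 2 comps


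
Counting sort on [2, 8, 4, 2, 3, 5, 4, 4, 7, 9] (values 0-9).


Input: [2, 8, 4, 2, 3, 5, 4, 4, 7, 9]
Counts: [0, 0, 2, 1, 3, 1, 0, 1, 1, 1]

Sorted: [2, 2, 3, 4, 4, 4, 5, 7, 8, 9]


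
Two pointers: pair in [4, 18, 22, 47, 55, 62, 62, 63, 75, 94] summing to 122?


lo=0(4)+hi=9(94)=98
lo=1(18)+hi=9(94)=112
lo=2(22)+hi=9(94)=116
lo=3(47)+hi=9(94)=141
lo=3(47)+hi=8(75)=122

Yes: 47+75=122


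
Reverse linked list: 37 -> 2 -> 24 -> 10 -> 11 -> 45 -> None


Step 1: curr=37, set curr.next=prev(None) | reversed so far: 37
Step 2: curr=2, set curr.next=prev(37) | reversed so far: 2 -> 37
Step 3: curr=24, set curr.next=prev(2) | reversed so far: 24 -> 2 -> 37
Step 4: curr=10, set curr.next=prev(24) | reversed so far: 10 -> 24 -> 2 -> 37
Step 5: curr=11, set curr.next=prev(10) | reversed so far: 11 -> 10 -> 24 -> 2 -> 37
Step 6: curr=45, set curr.next=prev(11) | reversed so far: 45 -> 11 -> 10 -> 24 -> 2 -> 37

45 -> 11 -> 10 -> 24 -> 2 -> 37 -> None


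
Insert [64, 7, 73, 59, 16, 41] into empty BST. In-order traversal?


Insert 64: root
Insert 7: L from 64
Insert 73: R from 64
Insert 59: L from 64 -> R from 7
Insert 16: L from 64 -> R from 7 -> L from 59
Insert 41: L from 64 -> R from 7 -> L from 59 -> R from 16

In-order: [7, 16, 41, 59, 64, 73]


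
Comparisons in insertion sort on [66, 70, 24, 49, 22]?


Algorithm: insertion sort
Input: [66, 70, 24, 49, 22]
Sorted: [22, 24, 49, 66, 70]

10


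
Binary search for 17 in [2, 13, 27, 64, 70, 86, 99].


Step 1: lo=0, hi=6, mid=3, val=64
Step 2: lo=0, hi=2, mid=1, val=13
Step 3: lo=2, hi=2, mid=2, val=27

Not found


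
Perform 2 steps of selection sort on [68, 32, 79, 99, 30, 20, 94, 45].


Initial: [68, 32, 79, 99, 30, 20, 94, 45]
Step 1: min=20 at 5
  Swap: [20, 32, 79, 99, 30, 68, 94, 45]
Step 2: min=30 at 4
  Swap: [20, 30, 79, 99, 32, 68, 94, 45]

After 2 steps: [20, 30, 79, 99, 32, 68, 94, 45]


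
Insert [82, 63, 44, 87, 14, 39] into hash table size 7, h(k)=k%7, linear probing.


Insert 82: h=5 -> slot 5
Insert 63: h=0 -> slot 0
Insert 44: h=2 -> slot 2
Insert 87: h=3 -> slot 3
Insert 14: h=0, 1 probes -> slot 1
Insert 39: h=4 -> slot 4

Table: [63, 14, 44, 87, 39, 82, None]


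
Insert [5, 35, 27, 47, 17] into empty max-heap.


Insert 5: [5]
Insert 35: [35, 5]
Insert 27: [35, 5, 27]
Insert 47: [47, 35, 27, 5]
Insert 17: [47, 35, 27, 5, 17]

Final heap: [47, 35, 27, 5, 17]


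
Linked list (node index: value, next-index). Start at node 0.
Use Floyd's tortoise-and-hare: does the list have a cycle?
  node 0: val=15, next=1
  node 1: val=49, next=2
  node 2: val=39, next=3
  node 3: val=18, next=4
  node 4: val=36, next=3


Floyd's tortoise (slow, +1) and hare (fast, +2):
  init: slow=0, fast=0
  step 1: slow=1, fast=2
  step 2: slow=2, fast=4
  step 3: slow=3, fast=4
  step 4: slow=4, fast=4
  slow == fast at node 4: cycle detected

Cycle: yes


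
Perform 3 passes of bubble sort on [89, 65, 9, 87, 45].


Initial: [89, 65, 9, 87, 45]
Pass 1: [65, 9, 87, 45, 89] (4 swaps)
Pass 2: [9, 65, 45, 87, 89] (2 swaps)
Pass 3: [9, 45, 65, 87, 89] (1 swaps)

After 3 passes: [9, 45, 65, 87, 89]


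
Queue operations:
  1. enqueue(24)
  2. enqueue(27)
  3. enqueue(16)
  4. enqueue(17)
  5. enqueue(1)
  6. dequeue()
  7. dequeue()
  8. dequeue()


enqueue(24) -> [24]
enqueue(27) -> [24, 27]
enqueue(16) -> [24, 27, 16]
enqueue(17) -> [24, 27, 16, 17]
enqueue(1) -> [24, 27, 16, 17, 1]
dequeue()->24, [27, 16, 17, 1]
dequeue()->27, [16, 17, 1]
dequeue()->16, [17, 1]

Final queue: [17, 1]


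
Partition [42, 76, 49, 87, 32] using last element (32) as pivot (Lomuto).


Pivot: 32
Place pivot at 0: [32, 76, 49, 87, 42]

Partitioned: [32, 76, 49, 87, 42]


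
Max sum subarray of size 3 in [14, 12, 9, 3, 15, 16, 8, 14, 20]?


[0:3]: 35
[1:4]: 24
[2:5]: 27
[3:6]: 34
[4:7]: 39
[5:8]: 38
[6:9]: 42

Max: 42 at [6:9]


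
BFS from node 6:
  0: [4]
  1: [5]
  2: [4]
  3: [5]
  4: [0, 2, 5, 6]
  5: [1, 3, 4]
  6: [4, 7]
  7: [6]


Visit 6, enqueue [4, 7]
Visit 4, enqueue [0, 2, 5]
Visit 7, enqueue []
Visit 0, enqueue []
Visit 2, enqueue []
Visit 5, enqueue [1, 3]
Visit 1, enqueue []
Visit 3, enqueue []

BFS order: [6, 4, 7, 0, 2, 5, 1, 3]


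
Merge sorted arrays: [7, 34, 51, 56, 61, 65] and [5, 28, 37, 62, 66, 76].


Take 5 from B
Take 7 from A
Take 28 from B
Take 34 from A
Take 37 from B
Take 51 from A
Take 56 from A
Take 61 from A
Take 62 from B
Take 65 from A

Merged: [5, 7, 28, 34, 37, 51, 56, 61, 62, 65, 66, 76]


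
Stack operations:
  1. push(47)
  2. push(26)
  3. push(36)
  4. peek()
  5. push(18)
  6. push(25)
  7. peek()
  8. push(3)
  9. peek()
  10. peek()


push(47) -> [47]
push(26) -> [47, 26]
push(36) -> [47, 26, 36]
peek()->36
push(18) -> [47, 26, 36, 18]
push(25) -> [47, 26, 36, 18, 25]
peek()->25
push(3) -> [47, 26, 36, 18, 25, 3]
peek()->3
peek()->3

Final stack: [47, 26, 36, 18, 25, 3]


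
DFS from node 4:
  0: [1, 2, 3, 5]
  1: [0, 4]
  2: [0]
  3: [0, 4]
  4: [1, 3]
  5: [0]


Visit 4, push [3, 1]
Visit 1, push [0]
Visit 0, push [5, 3, 2]
Visit 2, push []
Visit 3, push []
Visit 5, push []

DFS order: [4, 1, 0, 2, 3, 5]


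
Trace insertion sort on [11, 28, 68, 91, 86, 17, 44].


Initial: [11, 28, 68, 91, 86, 17, 44]
Insert 28: [11, 28, 68, 91, 86, 17, 44]
Insert 68: [11, 28, 68, 91, 86, 17, 44]
Insert 91: [11, 28, 68, 91, 86, 17, 44]
Insert 86: [11, 28, 68, 86, 91, 17, 44]
Insert 17: [11, 17, 28, 68, 86, 91, 44]
Insert 44: [11, 17, 28, 44, 68, 86, 91]

Sorted: [11, 17, 28, 44, 68, 86, 91]


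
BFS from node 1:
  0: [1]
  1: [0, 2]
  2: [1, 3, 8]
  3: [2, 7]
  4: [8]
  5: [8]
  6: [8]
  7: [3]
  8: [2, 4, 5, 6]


Visit 1, enqueue [0, 2]
Visit 0, enqueue []
Visit 2, enqueue [3, 8]
Visit 3, enqueue [7]
Visit 8, enqueue [4, 5, 6]
Visit 7, enqueue []
Visit 4, enqueue []
Visit 5, enqueue []
Visit 6, enqueue []

BFS order: [1, 0, 2, 3, 8, 7, 4, 5, 6]


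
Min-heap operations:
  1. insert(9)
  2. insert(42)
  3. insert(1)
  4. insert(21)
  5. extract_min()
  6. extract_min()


insert(9) -> [9]
insert(42) -> [9, 42]
insert(1) -> [1, 42, 9]
insert(21) -> [1, 21, 9, 42]
extract_min()->1, [9, 21, 42]
extract_min()->9, [21, 42]

Final heap: [21, 42]


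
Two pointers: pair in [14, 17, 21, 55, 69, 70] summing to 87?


lo=0(14)+hi=5(70)=84
lo=1(17)+hi=5(70)=87

Yes: 17+70=87


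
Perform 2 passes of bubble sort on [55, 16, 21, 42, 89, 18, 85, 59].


Initial: [55, 16, 21, 42, 89, 18, 85, 59]
Pass 1: [16, 21, 42, 55, 18, 85, 59, 89] (6 swaps)
Pass 2: [16, 21, 42, 18, 55, 59, 85, 89] (2 swaps)

After 2 passes: [16, 21, 42, 18, 55, 59, 85, 89]


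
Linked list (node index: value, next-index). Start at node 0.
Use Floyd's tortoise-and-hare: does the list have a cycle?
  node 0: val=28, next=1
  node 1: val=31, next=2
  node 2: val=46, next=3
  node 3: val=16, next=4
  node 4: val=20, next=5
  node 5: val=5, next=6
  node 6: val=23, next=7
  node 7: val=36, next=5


Floyd's tortoise (slow, +1) and hare (fast, +2):
  init: slow=0, fast=0
  step 1: slow=1, fast=2
  step 2: slow=2, fast=4
  step 3: slow=3, fast=6
  step 4: slow=4, fast=5
  step 5: slow=5, fast=7
  step 6: slow=6, fast=6
  slow == fast at node 6: cycle detected

Cycle: yes


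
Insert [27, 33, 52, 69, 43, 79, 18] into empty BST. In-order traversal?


Insert 27: root
Insert 33: R from 27
Insert 52: R from 27 -> R from 33
Insert 69: R from 27 -> R from 33 -> R from 52
Insert 43: R from 27 -> R from 33 -> L from 52
Insert 79: R from 27 -> R from 33 -> R from 52 -> R from 69
Insert 18: L from 27

In-order: [18, 27, 33, 43, 52, 69, 79]


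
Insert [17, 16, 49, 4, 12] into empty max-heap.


Insert 17: [17]
Insert 16: [17, 16]
Insert 49: [49, 16, 17]
Insert 4: [49, 16, 17, 4]
Insert 12: [49, 16, 17, 4, 12]

Final heap: [49, 16, 17, 4, 12]


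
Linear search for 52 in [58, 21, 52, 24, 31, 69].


i=0: 58!=52
i=1: 21!=52
i=2: 52==52 found!

Found at 2, 3 comps


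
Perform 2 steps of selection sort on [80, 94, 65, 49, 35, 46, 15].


Initial: [80, 94, 65, 49, 35, 46, 15]
Step 1: min=15 at 6
  Swap: [15, 94, 65, 49, 35, 46, 80]
Step 2: min=35 at 4
  Swap: [15, 35, 65, 49, 94, 46, 80]

After 2 steps: [15, 35, 65, 49, 94, 46, 80]


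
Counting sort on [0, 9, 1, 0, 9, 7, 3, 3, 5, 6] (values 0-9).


Input: [0, 9, 1, 0, 9, 7, 3, 3, 5, 6]
Counts: [2, 1, 0, 2, 0, 1, 1, 1, 0, 2]

Sorted: [0, 0, 1, 3, 3, 5, 6, 7, 9, 9]


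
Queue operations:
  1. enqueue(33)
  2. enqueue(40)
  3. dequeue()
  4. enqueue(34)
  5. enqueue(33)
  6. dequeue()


enqueue(33) -> [33]
enqueue(40) -> [33, 40]
dequeue()->33, [40]
enqueue(34) -> [40, 34]
enqueue(33) -> [40, 34, 33]
dequeue()->40, [34, 33]

Final queue: [34, 33]


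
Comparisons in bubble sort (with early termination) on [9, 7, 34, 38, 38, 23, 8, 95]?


Algorithm: bubble sort (with early termination)
Input: [9, 7, 34, 38, 38, 23, 8, 95]
Sorted: [7, 8, 9, 23, 34, 38, 38, 95]

27


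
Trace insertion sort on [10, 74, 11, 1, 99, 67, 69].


Initial: [10, 74, 11, 1, 99, 67, 69]
Insert 74: [10, 74, 11, 1, 99, 67, 69]
Insert 11: [10, 11, 74, 1, 99, 67, 69]
Insert 1: [1, 10, 11, 74, 99, 67, 69]
Insert 99: [1, 10, 11, 74, 99, 67, 69]
Insert 67: [1, 10, 11, 67, 74, 99, 69]
Insert 69: [1, 10, 11, 67, 69, 74, 99]

Sorted: [1, 10, 11, 67, 69, 74, 99]


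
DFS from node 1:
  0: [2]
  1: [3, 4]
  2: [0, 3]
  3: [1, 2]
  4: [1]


Visit 1, push [4, 3]
Visit 3, push [2]
Visit 2, push [0]
Visit 0, push []
Visit 4, push []

DFS order: [1, 3, 2, 0, 4]


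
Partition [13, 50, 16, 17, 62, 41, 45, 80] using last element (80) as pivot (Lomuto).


Pivot: 80
  13 <= 80: advance i (no swap)
  50 <= 80: advance i (no swap)
  16 <= 80: advance i (no swap)
  17 <= 80: advance i (no swap)
  62 <= 80: advance i (no swap)
  41 <= 80: advance i (no swap)
  45 <= 80: advance i (no swap)
Place pivot at 7: [13, 50, 16, 17, 62, 41, 45, 80]

Partitioned: [13, 50, 16, 17, 62, 41, 45, 80]


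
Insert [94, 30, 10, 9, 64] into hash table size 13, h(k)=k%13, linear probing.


Insert 94: h=3 -> slot 3
Insert 30: h=4 -> slot 4
Insert 10: h=10 -> slot 10
Insert 9: h=9 -> slot 9
Insert 64: h=12 -> slot 12

Table: [None, None, None, 94, 30, None, None, None, None, 9, 10, None, 64]


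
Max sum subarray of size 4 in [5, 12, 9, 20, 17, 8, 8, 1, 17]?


[0:4]: 46
[1:5]: 58
[2:6]: 54
[3:7]: 53
[4:8]: 34
[5:9]: 34

Max: 58 at [1:5]


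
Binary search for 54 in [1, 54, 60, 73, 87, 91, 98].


Step 1: lo=0, hi=6, mid=3, val=73
Step 2: lo=0, hi=2, mid=1, val=54

Found at index 1


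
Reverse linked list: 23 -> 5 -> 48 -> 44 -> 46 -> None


Step 1: curr=23, set curr.next=prev(None) | reversed so far: 23
Step 2: curr=5, set curr.next=prev(23) | reversed so far: 5 -> 23
Step 3: curr=48, set curr.next=prev(5) | reversed so far: 48 -> 5 -> 23
Step 4: curr=44, set curr.next=prev(48) | reversed so far: 44 -> 48 -> 5 -> 23
Step 5: curr=46, set curr.next=prev(44) | reversed so far: 46 -> 44 -> 48 -> 5 -> 23

46 -> 44 -> 48 -> 5 -> 23 -> None


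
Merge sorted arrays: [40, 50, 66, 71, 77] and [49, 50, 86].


Take 40 from A
Take 49 from B
Take 50 from A
Take 50 from B
Take 66 from A
Take 71 from A
Take 77 from A

Merged: [40, 49, 50, 50, 66, 71, 77, 86]


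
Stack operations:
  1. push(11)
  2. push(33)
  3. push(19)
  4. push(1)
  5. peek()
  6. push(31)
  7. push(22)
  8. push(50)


push(11) -> [11]
push(33) -> [11, 33]
push(19) -> [11, 33, 19]
push(1) -> [11, 33, 19, 1]
peek()->1
push(31) -> [11, 33, 19, 1, 31]
push(22) -> [11, 33, 19, 1, 31, 22]
push(50) -> [11, 33, 19, 1, 31, 22, 50]

Final stack: [11, 33, 19, 1, 31, 22, 50]


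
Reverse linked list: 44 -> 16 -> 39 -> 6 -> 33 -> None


Step 1: curr=44, set curr.next=prev(None) | reversed so far: 44
Step 2: curr=16, set curr.next=prev(44) | reversed so far: 16 -> 44
Step 3: curr=39, set curr.next=prev(16) | reversed so far: 39 -> 16 -> 44
Step 4: curr=6, set curr.next=prev(39) | reversed so far: 6 -> 39 -> 16 -> 44
Step 5: curr=33, set curr.next=prev(6) | reversed so far: 33 -> 6 -> 39 -> 16 -> 44

33 -> 6 -> 39 -> 16 -> 44 -> None


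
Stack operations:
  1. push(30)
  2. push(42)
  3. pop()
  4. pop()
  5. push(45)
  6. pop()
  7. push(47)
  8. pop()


push(30) -> [30]
push(42) -> [30, 42]
pop()->42, [30]
pop()->30, []
push(45) -> [45]
pop()->45, []
push(47) -> [47]
pop()->47, []

Final stack: []


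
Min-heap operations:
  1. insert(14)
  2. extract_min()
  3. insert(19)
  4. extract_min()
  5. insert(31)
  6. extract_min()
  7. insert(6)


insert(14) -> [14]
extract_min()->14, []
insert(19) -> [19]
extract_min()->19, []
insert(31) -> [31]
extract_min()->31, []
insert(6) -> [6]

Final heap: [6]


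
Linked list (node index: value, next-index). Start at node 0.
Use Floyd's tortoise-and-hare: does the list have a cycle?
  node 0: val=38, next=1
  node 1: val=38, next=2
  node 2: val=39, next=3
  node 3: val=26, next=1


Floyd's tortoise (slow, +1) and hare (fast, +2):
  init: slow=0, fast=0
  step 1: slow=1, fast=2
  step 2: slow=2, fast=1
  step 3: slow=3, fast=3
  slow == fast at node 3: cycle detected

Cycle: yes
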